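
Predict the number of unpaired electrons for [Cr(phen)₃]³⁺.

3

Summing ligand charges against the +3 overall charge gives an oxidation state of +3 for chromium.
Cr sits in group 6, so the d-electron count is 6 − 3 = 3.
Counting donor atoms: 3×1,10-phenanthroline (bidentate) → 6 donors. Coordination number = 6.
In an octahedral field the d³ configuration is t₂g³e_g⁰ (only one arrangement possible), giving 3 unpaired electrons.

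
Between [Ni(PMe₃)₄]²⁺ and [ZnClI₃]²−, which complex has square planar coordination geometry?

[Ni(PMe₃)₄]²⁺

For [Ni(PMe₃)₄]²⁺: Summing ligand charges against the +2 overall charge gives an oxidation state of +2 for nickel. Nickel is a group-10 element; Ni(II) is therefore d⁸. Trimethylphosphine is a strong-field ligand (high in the spectrochemical series). A 3d d⁸ ion with strong-field ligands gains enough CFSE to favour square planar over tetrahedral. → square planar.
For [ZnClI₃]²−: Each chloride is −1; each iodide is −1; balancing the −2 overall charge requires Zn(II). Zinc is a group-12 element; Zn(II) is therefore d¹⁰. A d¹⁰ ion has no crystal-field stabilisation preference between square planar and tetrahedral, so four ligands adopt the sterically favoured tetrahedral geometry. → tetrahedral.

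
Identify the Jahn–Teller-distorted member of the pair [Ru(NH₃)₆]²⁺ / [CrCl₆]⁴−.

[CrCl₆]⁴−

[Ru(NH₃)₆]²⁺: Summing ligand charges against the +2 overall charge gives an oxidation state of +2 for ruthenium. Group 8 minus oxidation state 2 gives a d⁶ configuration. A 4d ion has a large Δₒ and is invariably low-spin. The d⁶ configuration leaves the e_g set evenly filled (or empty) — no strong Jahn–Teller driving force.
[CrCl₆]⁴−: Ligand charges: each chloride is −1. With an overall charge of −4 the chromium centre must be in the +2 oxidation state. Chromium is a group-6 element; Cr(II) is therefore d⁴. Chloride is a weak-field ligand for a first-row metal, so the complex is high-spin. The t₂g³e_g¹ (high-spin) configuration has an unevenly filled e_g set; the Jahn–Teller theorem predicts a tetragonal distortion (typically axial elongation) to lift the degeneracy.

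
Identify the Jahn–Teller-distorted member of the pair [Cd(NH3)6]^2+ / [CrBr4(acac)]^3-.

[Cd(NH3)6]^2+: Ligand charges: ammonia is neutral. With an overall charge of +2 the cadmium centre must be in the +2 oxidation state. Cd sits in group 12, so the d-electron count is 12 − 2 = 10. The d¹⁰ configuration leaves the e_g set evenly filled (or empty) — no strong Jahn–Teller driving force.
[CrBr4(acac)]^3-: Each bromide is −1; each acetylacetonate is −1; balancing the −3 overall charge requires Cr(II). Group 6 minus oxidation state 2 gives a d⁴ configuration. Acetylacetonate and bromide are weak-field ligands for a first-row metal, so the complex is high-spin. The t₂g³e_g¹ (high-spin) configuration has an unevenly filled e_g set; the Jahn–Teller theorem predicts a tetragonal distortion (typically axial elongation) to lift the degeneracy.

[CrBr4(acac)]^3-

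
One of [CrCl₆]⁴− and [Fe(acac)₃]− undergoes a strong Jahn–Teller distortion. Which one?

[CrCl₆]⁴−

[CrCl₆]⁴−: Each chloride is −1; balancing the −4 overall charge requires Cr(II). Chromium is a group-6 element; Cr(II) is therefore d⁴. Chloride is a weak-field ligand for a first-row metal, so the complex is high-spin. The t₂g³e_g¹ (high-spin) configuration has an unevenly filled e_g set; the Jahn–Teller theorem predicts a tetragonal distortion (typically axial elongation) to lift the degeneracy.
[Fe(acac)₃]−: Ligand charges: each acetylacetonate is −1. With an overall charge of −1 the iron centre must be in the +2 oxidation state. Fe sits in group 8, so the d-electron count is 8 − 2 = 6. Acetylacetonate is a weak-field ligand for a first-row metal, so the complex is high-spin. The d⁶ configuration leaves the e_g set evenly filled (or empty) — no strong Jahn–Teller driving force.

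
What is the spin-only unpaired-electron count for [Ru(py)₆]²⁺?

0 unpaired electrons

Summing ligand charges against the +2 overall charge gives an oxidation state of +2 for ruthenium.
Ruthenium is a group-8 element; Ru(II) is therefore d⁶.
The spin state decides the count: a 4d ion has a large Δₒ and is invariably low-spin.
An octahedral low-spin d⁶ ion is t₂g⁶e_g⁰, giving 0 unpaired electrons.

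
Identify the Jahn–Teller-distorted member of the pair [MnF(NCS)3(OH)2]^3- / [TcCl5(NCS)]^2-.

[MnF(NCS)3(OH)2]^3-: Each fluoride is −1; each isothiocyanate is −1; each hydroxide is −1; balancing the −3 overall charge requires Mn(III). Manganese is a group-7 element; Mn(III) is therefore d⁴. Fluoride, hydroxide, and isothiocyanate are weak-field ligands for a first-row metal, so the complex is high-spin. The t₂g³e_g¹ (high-spin) configuration has an unevenly filled e_g set; the Jahn–Teller theorem predicts a tetragonal distortion (typically axial elongation) to lift the degeneracy.
[TcCl5(NCS)]^2-: Summing ligand charges against the −2 overall charge gives an oxidation state of +4 for technetium. Tc sits in group 7, so the d-electron count is 7 − 4 = 3. The d³ configuration leaves the e_g set evenly filled (or empty) — no strong Jahn–Teller driving force.

[MnF(NCS)3(OH)2]^3-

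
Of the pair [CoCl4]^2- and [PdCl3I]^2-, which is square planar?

[PdCl3I]^2-

For [CoCl4]^2-: Each chloride is −1; balancing the −2 overall charge requires Co(II). Cobalt is a group-9 element; Co(II) is therefore d⁷. For a high-spin 3d d⁷ ion with weak-field ligands the small Δₜ gives little square-planar CFSE advantage, so four ligands adopt the sterically favoured tetrahedral geometry. → tetrahedral.
For [PdCl3I]^2-: Summing ligand charges against the −2 overall charge gives an oxidation state of +2 for palladium. Group 10 minus oxidation state 2 gives a d⁸ configuration. A 4d d⁸ ion has a large crystal-field splitting; square planar leaves the high-energy d_{x²−y²} orbital empty and maximises CFSE. → square planar.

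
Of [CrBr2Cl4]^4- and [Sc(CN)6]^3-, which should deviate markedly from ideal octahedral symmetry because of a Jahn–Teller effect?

[CrBr2Cl4]^4-: Ligand charges: each bromide is −1; each chloride is −1. With an overall charge of −4 the chromium centre must be in the +2 oxidation state. Group 6 minus oxidation state 2 gives a d⁴ configuration. Bromide and chloride are weak-field ligands for a first-row metal, so the complex is high-spin. The t₂g³e_g¹ (high-spin) configuration has an unevenly filled e_g set; the Jahn–Teller theorem predicts a tetragonal distortion (typically axial elongation) to lift the degeneracy.
[Sc(CN)6]^3-: Summing ligand charges against the −3 overall charge gives an oxidation state of +3 for scandium. Scandium is a group-3 element; Sc(III) is therefore d⁰. The d⁰ configuration leaves the e_g set evenly filled (or empty) — no strong Jahn–Teller driving force.

[CrBr2Cl4]^4-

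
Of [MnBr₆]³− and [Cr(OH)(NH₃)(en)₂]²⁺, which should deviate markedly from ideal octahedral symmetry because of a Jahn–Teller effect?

[MnBr₆]³−

[MnBr₆]³−: Summing ligand charges against the −3 overall charge gives an oxidation state of +3 for manganese. Manganese is a group-7 element; Mn(III) is therefore d⁴. Bromide is a weak-field ligand for a first-row metal, so the complex is high-spin. The t₂g³e_g¹ (high-spin) configuration has an unevenly filled e_g set; the Jahn–Teller theorem predicts a tetragonal distortion (typically axial elongation) to lift the degeneracy.
[Cr(OH)(NH₃)(en)₂]²⁺: Ligand charges: each hydroxide is −1; ammonia is neutral; ethylenediamine is neutral. With an overall charge of +2 the chromium centre must be in the +3 oxidation state. Chromium is a group-6 element; Cr(III) is therefore d³. The d³ configuration leaves the e_g set evenly filled (or empty) — no strong Jahn–Teller driving force.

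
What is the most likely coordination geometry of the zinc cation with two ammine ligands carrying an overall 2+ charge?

Summing ligand charges against the +2 overall charge gives an oxidation state of +2 for zinc.
Group 12 minus oxidation state 2 gives a d¹⁰ configuration.
Coordination number: 2.
A d¹⁰ ion with only two ligands adopts a linear arrangement (sp hybridisation; no CFSE preference).

linear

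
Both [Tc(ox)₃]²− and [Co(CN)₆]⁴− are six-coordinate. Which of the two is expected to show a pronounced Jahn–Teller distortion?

[Tc(ox)₃]²−: Ligand charges: each oxalate is −2. With an overall charge of −2 the technetium centre must be in the +4 oxidation state. Group 7 minus oxidation state 4 gives a d³ configuration. The d³ configuration leaves the e_g set evenly filled (or empty) — no strong Jahn–Teller driving force.
[Co(CN)₆]⁴−: Summing ligand charges against the −4 overall charge gives an oxidation state of +2 for cobalt. Co sits in group 9, so the d-electron count is 9 − 2 = 7. Cyanide is a strong-field ligand (high in the spectrochemical series) for a first-row metal, so the complex is low-spin. The t₂g⁶e_g¹ (low-spin) configuration has an unevenly filled e_g set; the Jahn–Teller theorem predicts a tetragonal distortion (typically axial elongation) to lift the degeneracy.

[Co(CN)₆]⁴−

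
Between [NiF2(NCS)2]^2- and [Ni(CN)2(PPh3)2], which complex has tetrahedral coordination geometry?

For [NiF2(NCS)2]^2-: Ligand charges: each fluoride is −1; each isothiocyanate is −1. With an overall charge of −2 the nickel centre must be in the +2 oxidation state. Nickel is a group-10 element; Ni(II) is therefore d⁸. Fluoride and isothiocyanate are weak-field ligands. With weak-field ligands the CFSE gain from square planar is small, so a 3d d⁸ ion takes the sterically preferred tetrahedral geometry. → tetrahedral.
For [Ni(CN)2(PPh3)2]: Each cyanide is −1; triphenylphosphine is neutral; balancing the 0 overall charge requires Ni(II). Nickel is a group-10 element; Ni(II) is therefore d⁸. Cyanide and triphenylphosphine are strong-field ligands (high in the spectrochemical series). A 3d d⁸ ion with strong-field ligands gains enough CFSE to favour square planar over tetrahedral. → square planar.

[NiF2(NCS)2]^2-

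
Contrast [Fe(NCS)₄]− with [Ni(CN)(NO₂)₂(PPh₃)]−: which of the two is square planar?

[Ni(CN)(NO₂)₂(PPh₃)]−

For [Fe(NCS)₄]−: Ligand charges: each isothiocyanate is −1. With an overall charge of −1 the iron centre must be in the +3 oxidation state. Iron is a group-8 element; Fe(III) is therefore d⁵. A high-spin d⁵ ion has zero CFSE in either geometry, so four ligands adopt the sterically favoured tetrahedral geometry. → tetrahedral.
For [Ni(CN)(NO₂)₂(PPh₃)]−: Summing ligand charges against the −1 overall charge gives an oxidation state of +2 for nickel. Nickel is a group-10 element; Ni(II) is therefore d⁸. Cyanide, nitro (N-bound nitrite), and triphenylphosphine are strong-field ligands (high in the spectrochemical series). A 3d d⁸ ion with strong-field ligands gains enough CFSE to favour square planar over tetrahedral. → square planar.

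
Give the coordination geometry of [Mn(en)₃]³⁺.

Summing ligand charges against the +3 overall charge gives an oxidation state of +3 for manganese.
Group 7 minus oxidation state 3 gives a d⁴ configuration.
Counting donor atoms: 3×ethylenediamine (bidentate) → 6 donors. Coordination number = 6.
Six donors around a single metal centre give an octahedral coordination sphere.

octahedral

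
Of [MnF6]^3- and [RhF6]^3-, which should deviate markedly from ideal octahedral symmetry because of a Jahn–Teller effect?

[MnF6]^3-

[MnF6]^3-: Ligand charges: each fluoride is −1. With an overall charge of −3 the manganese centre must be in the +3 oxidation state. Mn sits in group 7, so the d-electron count is 7 − 3 = 4. Fluoride is a weak-field ligand for a first-row metal, so the complex is high-spin. The t₂g³e_g¹ (high-spin) configuration has an unevenly filled e_g set; the Jahn–Teller theorem predicts a tetragonal distortion (typically axial elongation) to lift the degeneracy.
[RhF6]^3-: Ligand charges: each fluoride is −1. With an overall charge of −3 the rhodium centre must be in the +3 oxidation state. Rhodium is a group-9 element; Rh(III) is therefore d⁶. A 4d ion has a large Δₒ and is invariably low-spin. The d⁶ configuration leaves the e_g set evenly filled (or empty) — no strong Jahn–Teller driving force.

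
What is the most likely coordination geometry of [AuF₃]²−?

trigonal planar

Each fluoride is −1; balancing the −2 overall charge requires Au(I).
Group 11 minus oxidation state 1 gives a d¹⁰ configuration.
Coordination number: 3.
Three ligands around a d¹⁰ centre minimise repulsion in a trigonal-planar arrangement.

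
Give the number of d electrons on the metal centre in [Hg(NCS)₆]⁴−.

Each isothiocyanate is −1; balancing the −4 overall charge requires Hg(II).
Mercury is a group-12 element; Hg(II) is therefore d¹⁰.

d10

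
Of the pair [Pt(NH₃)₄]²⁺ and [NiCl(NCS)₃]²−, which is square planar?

For [Pt(NH₃)₄]²⁺: Ammonia is neutral; balancing the +2 overall charge requires Pt(II). Group 10 minus oxidation state 2 gives a d⁸ configuration. A 5d d⁸ ion has a large crystal-field splitting; square planar leaves the high-energy d_{x²−y²} orbital empty and maximises CFSE. → square planar.
For [NiCl(NCS)₃]²−: Each chloride is −1; each isothiocyanate is −1; balancing the −2 overall charge requires Ni(II). Group 10 minus oxidation state 2 gives a d⁸ configuration. Chloride and isothiocyanate are weak-field ligands. With weak-field ligands the CFSE gain from square planar is small, so a 3d d⁸ ion takes the sterically preferred tetrahedral geometry. → tetrahedral.

[Pt(NH₃)₄]²⁺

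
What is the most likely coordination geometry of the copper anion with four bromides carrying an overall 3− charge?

Ligand charges: each bromide is −1. With an overall charge of −3 the copper centre must be in the +1 oxidation state.
Cu sits in group 11, so the d-electron count is 11 − 1 = 10.
Coordination number: 4.
A d¹⁰ ion has no crystal-field stabilisation preference between square planar and tetrahedral, so four ligands adopt the sterically favoured tetrahedral geometry.

tetrahedral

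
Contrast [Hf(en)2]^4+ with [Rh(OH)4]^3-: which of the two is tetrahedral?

[Hf(en)2]^4+

For [Hf(en)2]^4+: Ligand charges: ethylenediamine is neutral. With an overall charge of +4 the hafnium centre must be in the +4 oxidation state. Group 4 minus oxidation state 4 gives a d⁰ configuration. A d⁰ ion has no crystal-field stabilisation preference between square planar and tetrahedral, so four ligands adopt the sterically favoured tetrahedral geometry. → tetrahedral.
For [Rh(OH)4]^3-: Ligand charges: each hydroxide is −1. With an overall charge of −3 the rhodium centre must be in the +1 oxidation state. Rh sits in group 9, so the d-electron count is 9 − 1 = 8. A 4d d⁸ ion has a large crystal-field splitting; square planar leaves the high-energy d_{x²−y²} orbital empty and maximises CFSE. → square planar.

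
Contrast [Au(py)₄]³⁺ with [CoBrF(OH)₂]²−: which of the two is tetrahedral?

[CoBrF(OH)₂]²−

For [Au(py)₄]³⁺: Ligand charges: pyridine is neutral. With an overall charge of +3 the gold centre must be in the +3 oxidation state. Gold is a group-11 element; Au(III) is therefore d⁸. A 5d d⁸ ion has a large crystal-field splitting; square planar leaves the high-energy d_{x²−y²} orbital empty and maximises CFSE. → square planar.
For [CoBrF(OH)₂]²−: Ligand charges: each bromide is −1; each fluoride is −1; each hydroxide is −1. With an overall charge of −2 the cobalt centre must be in the +2 oxidation state. Group 9 minus oxidation state 2 gives a d⁷ configuration. For a high-spin 3d d⁷ ion with weak-field ligands the small Δₜ gives little square-planar CFSE advantage, so four ligands adopt the sterically favoured tetrahedral geometry. → tetrahedral.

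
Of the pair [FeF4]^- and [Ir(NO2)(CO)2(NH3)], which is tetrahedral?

For [FeF4]^-: Summing ligand charges against the −1 overall charge gives an oxidation state of +3 for iron. Iron is a group-8 element; Fe(III) is therefore d⁵. A high-spin d⁵ ion has zero CFSE in either geometry, so four ligands adopt the sterically favoured tetrahedral geometry. → tetrahedral.
For [Ir(NO2)(CO)2(NH3)]: Each nitro (N-bound nitrite) is −1; carbonyl is neutral; ammonia is neutral; balancing the 0 overall charge requires Ir(I). Group 9 minus oxidation state 1 gives a d⁸ configuration. A 5d d⁸ ion has a large crystal-field splitting; square planar leaves the high-energy d_{x²−y²} orbital empty and maximises CFSE. → square planar.

[FeF4]^-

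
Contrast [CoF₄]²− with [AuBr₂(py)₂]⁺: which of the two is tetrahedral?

[CoF₄]²−

For [CoF₄]²−: Each fluoride is −1; balancing the −2 overall charge requires Co(II). Group 9 minus oxidation state 2 gives a d⁷ configuration. For a high-spin 3d d⁷ ion with weak-field ligands the small Δₜ gives little square-planar CFSE advantage, so four ligands adopt the sterically favoured tetrahedral geometry. → tetrahedral.
For [AuBr₂(py)₂]⁺: Each bromide is −1; pyridine is neutral; balancing the +1 overall charge requires Au(III). Au sits in group 11, so the d-electron count is 11 − 3 = 8. A 5d d⁸ ion has a large crystal-field splitting; square planar leaves the high-energy d_{x²−y²} orbital empty and maximises CFSE. → square planar.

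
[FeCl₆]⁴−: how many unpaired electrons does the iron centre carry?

4 unpaired electrons

Each chloride is −1; balancing the −4 overall charge requires Fe(II).
Group 8 minus oxidation state 2 gives a d⁶ configuration.
The spin state decides the count: Chloride is a weak-field ligand for a first-row metal, so the complex is high-spin.
An octahedral high-spin d⁶ ion is t₂g⁴e_g², giving 4 unpaired electrons.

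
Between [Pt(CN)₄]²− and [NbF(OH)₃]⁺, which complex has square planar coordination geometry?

[Pt(CN)₄]²−

For [Pt(CN)₄]²−: Summing ligand charges against the −2 overall charge gives an oxidation state of +2 for platinum. Pt sits in group 10, so the d-electron count is 10 − 2 = 8. A 5d d⁸ ion has a large crystal-field splitting; square planar leaves the high-energy d_{x²−y²} orbital empty and maximises CFSE. → square planar.
For [NbF(OH)₃]⁺: Summing ligand charges against the +1 overall charge gives an oxidation state of +5 for niobium. Niobium is a group-5 element; Nb(V) is therefore d⁰. A d⁰ ion has no crystal-field stabilisation preference between square planar and tetrahedral, so four ligands adopt the sterically favoured tetrahedral geometry. → tetrahedral.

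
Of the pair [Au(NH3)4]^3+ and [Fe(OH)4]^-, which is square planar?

For [Au(NH3)4]^3+: Ligand charges: ammonia is neutral. With an overall charge of +3 the gold centre must be in the +3 oxidation state. Gold is a group-11 element; Au(III) is therefore d⁸. A 5d d⁸ ion has a large crystal-field splitting; square planar leaves the high-energy d_{x²−y²} orbital empty and maximises CFSE. → square planar.
For [Fe(OH)4]^-: Summing ligand charges against the −1 overall charge gives an oxidation state of +3 for iron. Fe sits in group 8, so the d-electron count is 8 − 3 = 5. A high-spin d⁵ ion has zero CFSE in either geometry, so four ligands adopt the sterically favoured tetrahedral geometry. → tetrahedral.

[Au(NH3)4]^3+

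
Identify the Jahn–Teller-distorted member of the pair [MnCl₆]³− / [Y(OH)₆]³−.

[MnCl₆]³−

[MnCl₆]³−: Summing ligand charges against the −3 overall charge gives an oxidation state of +3 for manganese. Group 7 minus oxidation state 3 gives a d⁴ configuration. Chloride is a weak-field ligand for a first-row metal, so the complex is high-spin. The t₂g³e_g¹ (high-spin) configuration has an unevenly filled e_g set; the Jahn–Teller theorem predicts a tetragonal distortion (typically axial elongation) to lift the degeneracy.
[Y(OH)₆]³−: Ligand charges: each hydroxide is −1. With an overall charge of −3 the yttrium centre must be in the +3 oxidation state. Yttrium is a group-3 element; Y(III) is therefore d⁰. The d⁰ configuration leaves the e_g set evenly filled (or empty) — no strong Jahn–Teller driving force.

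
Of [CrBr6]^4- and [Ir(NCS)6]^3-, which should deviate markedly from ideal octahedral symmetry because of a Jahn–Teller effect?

[CrBr6]^4-

[CrBr6]^4-: Ligand charges: each bromide is −1. With an overall charge of −4 the chromium centre must be in the +2 oxidation state. Group 6 minus oxidation state 2 gives a d⁴ configuration. Bromide is a weak-field ligand for a first-row metal, so the complex is high-spin. The t₂g³e_g¹ (high-spin) configuration has an unevenly filled e_g set; the Jahn–Teller theorem predicts a tetragonal distortion (typically axial elongation) to lift the degeneracy.
[Ir(NCS)6]^3-: Summing ligand charges against the −3 overall charge gives an oxidation state of +3 for iridium. Iridium is a group-9 element; Ir(III) is therefore d⁶. A 5d ion has a large Δₒ and is invariably low-spin. The d⁶ configuration leaves the e_g set evenly filled (or empty) — no strong Jahn–Teller driving force.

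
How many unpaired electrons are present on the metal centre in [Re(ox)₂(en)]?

Ligand charges: each oxalate is −2; ethylenediamine is neutral. With an overall charge of 0 the rhenium centre must be in the +4 oxidation state.
Rhenium is a group-7 element; Re(IV) is therefore d³.
Counting donor atoms: 2×oxalate (bidentate) → 4 donors; 1×ethylenediamine (bidentate) → 2 donors. Coordination number = 6.
In an octahedral field the d³ configuration is t₂g³e_g⁰ (only one arrangement possible), giving 3 unpaired electrons.

3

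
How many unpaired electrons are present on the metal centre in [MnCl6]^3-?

4 unpaired electrons

Ligand charges: each chloride is −1. With an overall charge of −3 the manganese centre must be in the +3 oxidation state.
Manganese is a group-7 element; Mn(III) is therefore d⁴.
The spin state decides the count: Chloride is a weak-field ligand for a first-row metal, so the complex is high-spin.
An octahedral high-spin d⁴ ion is t₂g³e_g¹, giving 4 unpaired electrons.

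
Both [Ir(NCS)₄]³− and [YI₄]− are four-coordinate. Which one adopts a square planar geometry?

[Ir(NCS)₄]³−

For [Ir(NCS)₄]³−: Each isothiocyanate is −1; balancing the −3 overall charge requires Ir(I). Ir sits in group 9, so the d-electron count is 9 − 1 = 8. A 5d d⁸ ion has a large crystal-field splitting; square planar leaves the high-energy d_{x²−y²} orbital empty and maximises CFSE. → square planar.
For [YI₄]−: Each iodide is −1; balancing the −1 overall charge requires Y(III). Group 3 minus oxidation state 3 gives a d⁰ configuration. A d⁰ ion has no crystal-field stabilisation preference between square planar and tetrahedral, so four ligands adopt the sterically favoured tetrahedral geometry. → tetrahedral.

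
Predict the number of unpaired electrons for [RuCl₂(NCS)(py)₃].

Ligand charges: each chloride is −1; each isothiocyanate is −1; pyridine is neutral. With an overall charge of 0 the ruthenium centre must be in the +3 oxidation state.
Group 8 minus oxidation state 3 gives a d⁵ configuration.
The spin state decides the count: a 4d ion has a large Δₒ and is invariably low-spin.
An octahedral low-spin d⁵ ion is t₂g⁵e_g⁰, giving 1 unpaired electron.

1 unpaired electron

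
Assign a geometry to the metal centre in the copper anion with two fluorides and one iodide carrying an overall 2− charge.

Each fluoride is −1; each iodide is −1; balancing the −2 overall charge requires Cu(I).
Cu sits in group 11, so the d-electron count is 11 − 1 = 10.
With 3 monodentate ligands the coordination number is 3.
Three ligands around a d¹⁰ centre minimise repulsion in a trigonal-planar arrangement.

trigonal planar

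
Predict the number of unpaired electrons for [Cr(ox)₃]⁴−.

Ligand charges: each oxalate is −2. With an overall charge of −4 the chromium centre must be in the +2 oxidation state.
Group 6 minus oxidation state 2 gives a d⁴ configuration.
Counting donor atoms: 3×oxalate (bidentate) → 6 donors. Coordination number = 6.
The spin state decides the count: Oxalate is a weak-field ligand for a first-row metal, so the complex is high-spin.
An octahedral high-spin d⁴ ion is t₂g³e_g¹, giving 4 unpaired electrons.

4 unpaired electrons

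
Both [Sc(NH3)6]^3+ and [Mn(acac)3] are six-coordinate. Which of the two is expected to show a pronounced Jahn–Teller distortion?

[Mn(acac)3]

[Sc(NH3)6]^3+: Summing ligand charges against the +3 overall charge gives an oxidation state of +3 for scandium. Scandium is a group-3 element; Sc(III) is therefore d⁰. The d⁰ configuration leaves the e_g set evenly filled (or empty) — no strong Jahn–Teller driving force.
[Mn(acac)3]: Each acetylacetonate is −1; balancing the 0 overall charge requires Mn(III). Mn sits in group 7, so the d-electron count is 7 − 3 = 4. Acetylacetonate is a weak-field ligand for a first-row metal, so the complex is high-spin. The t₂g³e_g¹ (high-spin) configuration has an unevenly filled e_g set; the Jahn–Teller theorem predicts a tetragonal distortion (typically axial elongation) to lift the degeneracy.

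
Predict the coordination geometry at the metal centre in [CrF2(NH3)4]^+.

Ligand charges: each fluoride is −1; ammonia is neutral. With an overall charge of +1 the chromium centre must be in the +3 oxidation state.
Group 6 minus oxidation state 3 gives a d³ configuration.
With 6 monodentate ligands the coordination number is 6.
Six donors around a single metal centre give an octahedral coordination sphere.

octahedral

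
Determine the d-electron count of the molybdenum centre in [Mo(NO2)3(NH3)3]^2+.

d¹

Each nitro (N-bound nitrite) is −1; ammonia is neutral; balancing the +2 overall charge requires Mo(V).
Group 6 minus oxidation state 5 gives a d¹ configuration.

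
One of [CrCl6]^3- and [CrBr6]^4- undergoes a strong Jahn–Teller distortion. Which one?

[CrBr6]^4-

[CrCl6]^3-: Each chloride is −1; balancing the −3 overall charge requires Cr(III). Cr sits in group 6, so the d-electron count is 6 − 3 = 3. The d³ configuration leaves the e_g set evenly filled (or empty) — no strong Jahn–Teller driving force.
[CrBr6]^4-: Each bromide is −1; balancing the −4 overall charge requires Cr(II). Chromium is a group-6 element; Cr(II) is therefore d⁴. Bromide is a weak-field ligand for a first-row metal, so the complex is high-spin. The t₂g³e_g¹ (high-spin) configuration has an unevenly filled e_g set; the Jahn–Teller theorem predicts a tetragonal distortion (typically axial elongation) to lift the degeneracy.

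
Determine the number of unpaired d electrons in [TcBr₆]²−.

Summing ligand charges against the −2 overall charge gives an oxidation state of +4 for technetium.
Tc sits in group 7, so the d-electron count is 7 − 4 = 3.
In an octahedral field the d³ configuration is t₂g³e_g⁰ (only one arrangement possible), giving 3 unpaired electrons.

3 unpaired electrons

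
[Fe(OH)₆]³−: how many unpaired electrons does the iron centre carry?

Summing ligand charges against the −3 overall charge gives an oxidation state of +3 for iron.
Fe sits in group 8, so the d-electron count is 8 − 3 = 5.
The spin state decides the count: Hydroxide is a weak-field ligand for a first-row metal, so the complex is high-spin.
An octahedral high-spin d⁵ ion is t₂g³e_g², giving 5 unpaired electrons.

5 unpaired electrons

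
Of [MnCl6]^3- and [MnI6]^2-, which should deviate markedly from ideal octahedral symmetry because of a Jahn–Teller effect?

[MnCl6]^3-: Summing ligand charges against the −3 overall charge gives an oxidation state of +3 for manganese. Manganese is a group-7 element; Mn(III) is therefore d⁴. Chloride is a weak-field ligand for a first-row metal, so the complex is high-spin. The t₂g³e_g¹ (high-spin) configuration has an unevenly filled e_g set; the Jahn–Teller theorem predicts a tetragonal distortion (typically axial elongation) to lift the degeneracy.
[MnI6]^2-: Summing ligand charges against the −2 overall charge gives an oxidation state of +4 for manganese. Group 7 minus oxidation state 4 gives a d³ configuration. The d³ configuration leaves the e_g set evenly filled (or empty) — no strong Jahn–Teller driving force.

[MnCl6]^3-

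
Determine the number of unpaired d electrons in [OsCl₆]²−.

Ligand charges: each chloride is −1. With an overall charge of −2 the osmium centre must be in the +4 oxidation state.
Osmium is a group-8 element; Os(IV) is therefore d⁴.
The spin state decides the count: a 5d ion has a large Δₒ and is invariably low-spin.
An octahedral low-spin d⁴ ion is t₂g⁴e_g⁰, giving 2 unpaired electrons.

2 unpaired electrons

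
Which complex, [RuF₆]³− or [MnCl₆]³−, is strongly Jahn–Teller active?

[MnCl₆]³−

[RuF₆]³−: Summing ligand charges against the −3 overall charge gives an oxidation state of +3 for ruthenium. Group 8 minus oxidation state 3 gives a d⁵ configuration. A 4d ion has a large Δₒ and is invariably low-spin. The d⁵ configuration leaves the e_g set evenly filled (or empty) — no strong Jahn–Teller driving force.
[MnCl₆]³−: Ligand charges: each chloride is −1. With an overall charge of −3 the manganese centre must be in the +3 oxidation state. Group 7 minus oxidation state 3 gives a d⁴ configuration. Chloride is a weak-field ligand for a first-row metal, so the complex is high-spin. The t₂g³e_g¹ (high-spin) configuration has an unevenly filled e_g set; the Jahn–Teller theorem predicts a tetragonal distortion (typically axial elongation) to lift the degeneracy.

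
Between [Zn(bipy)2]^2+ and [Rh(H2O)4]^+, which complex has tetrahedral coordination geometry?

[Zn(bipy)2]^2+

For [Zn(bipy)2]^2+: Summing ligand charges against the +2 overall charge gives an oxidation state of +2 for zinc. Zn sits in group 12, so the d-electron count is 12 − 2 = 10. A d¹⁰ ion has no crystal-field stabilisation preference between square planar and tetrahedral, so four ligands adopt the sterically favoured tetrahedral geometry. → tetrahedral.
For [Rh(H2O)4]^+: Water is neutral; balancing the +1 overall charge requires Rh(I). Rhodium is a group-9 element; Rh(I) is therefore d⁸. A 4d d⁸ ion has a large crystal-field splitting; square planar leaves the high-energy d_{x²−y²} orbital empty and maximises CFSE. → square planar.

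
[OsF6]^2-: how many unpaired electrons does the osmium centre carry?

Ligand charges: each fluoride is −1. With an overall charge of −2 the osmium centre must be in the +4 oxidation state.
Os sits in group 8, so the d-electron count is 8 − 4 = 4.
The spin state decides the count: a 5d ion has a large Δₒ and is invariably low-spin.
An octahedral low-spin d⁴ ion is t₂g⁴e_g⁰, giving 2 unpaired electrons.

2 unpaired electrons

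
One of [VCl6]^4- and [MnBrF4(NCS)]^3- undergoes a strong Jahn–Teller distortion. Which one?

[MnBrF4(NCS)]^3-

[VCl6]^4-: Each chloride is −1; balancing the −4 overall charge requires V(II). Group 5 minus oxidation state 2 gives a d³ configuration. The d³ configuration leaves the e_g set evenly filled (or empty) — no strong Jahn–Teller driving force.
[MnBrF4(NCS)]^3-: Each bromide is −1; each fluoride is −1; each isothiocyanate is −1; balancing the −3 overall charge requires Mn(III). Group 7 minus oxidation state 3 gives a d⁴ configuration. Bromide, fluoride, and isothiocyanate are weak-field ligands for a first-row metal, so the complex is high-spin. The t₂g³e_g¹ (high-spin) configuration has an unevenly filled e_g set; the Jahn–Teller theorem predicts a tetragonal distortion (typically axial elongation) to lift the degeneracy.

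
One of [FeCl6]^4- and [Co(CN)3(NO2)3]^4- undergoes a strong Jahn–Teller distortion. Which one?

[FeCl6]^4-: Each chloride is −1; balancing the −4 overall charge requires Fe(II). Group 8 minus oxidation state 2 gives a d⁶ configuration. Chloride is a weak-field ligand for a first-row metal, so the complex is high-spin. The d⁶ configuration leaves the e_g set evenly filled (or empty) — no strong Jahn–Teller driving force.
[Co(CN)3(NO2)3]^4-: Ligand charges: each cyanide is −1; each nitro (N-bound nitrite) is −1. With an overall charge of −4 the cobalt centre must be in the +2 oxidation state. Cobalt is a group-9 element; Co(II) is therefore d⁷. Cyanide and nitro (N-bound nitrite) are strong-field ligands (high in the spectrochemical series) for a first-row metal, so the complex is low-spin. The t₂g⁶e_g¹ (low-spin) configuration has an unevenly filled e_g set; the Jahn–Teller theorem predicts a tetragonal distortion (typically axial elongation) to lift the degeneracy.

[Co(CN)3(NO2)3]^4-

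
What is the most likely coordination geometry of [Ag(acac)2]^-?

Ligand charges: each acetylacetonate is −1. With an overall charge of −1 the silver centre must be in the +1 oxidation state.
Silver is a group-11 element; Ag(I) is therefore d¹⁰.
Counting donor atoms: 2×acetylacetonate (bidentate) → 4 donors. Coordination number = 4.
A d¹⁰ ion has no crystal-field stabilisation preference between square planar and tetrahedral, so four ligands adopt the sterically favoured tetrahedral geometry.

tetrahedral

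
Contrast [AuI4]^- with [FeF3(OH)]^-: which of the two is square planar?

[AuI4]^-

For [AuI4]^-: Summing ligand charges against the −1 overall charge gives an oxidation state of +3 for gold. Au sits in group 11, so the d-electron count is 11 − 3 = 8. A 5d d⁸ ion has a large crystal-field splitting; square planar leaves the high-energy d_{x²−y²} orbital empty and maximises CFSE. → square planar.
For [FeF3(OH)]^-: Ligand charges: each fluoride is −1; each hydroxide is −1. With an overall charge of −1 the iron centre must be in the +3 oxidation state. Fe sits in group 8, so the d-electron count is 8 − 3 = 5. A high-spin d⁵ ion has zero CFSE in either geometry, so four ligands adopt the sterically favoured tetrahedral geometry. → tetrahedral.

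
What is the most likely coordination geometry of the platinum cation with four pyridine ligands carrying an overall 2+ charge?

Ligand charges: pyridine is neutral. With an overall charge of +2 the platinum centre must be in the +2 oxidation state.
Pt sits in group 10, so the d-electron count is 10 − 2 = 8.
With 4 monodentate ligands the coordination number is 4.
A 5d d⁸ ion has a large crystal-field splitting; square planar leaves the high-energy d_{x²−y²} orbital empty and maximises CFSE.

square planar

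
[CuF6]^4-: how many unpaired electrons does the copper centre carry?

Each fluoride is −1; balancing the −4 overall charge requires Cu(II).
Group 11 minus oxidation state 2 gives a d⁹ configuration.
In an octahedral field the d⁹ configuration is t₂g⁶e_g³ (only one arrangement possible), giving 1 unpaired electron.

1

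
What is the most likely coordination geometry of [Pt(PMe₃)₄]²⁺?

Summing ligand charges against the +2 overall charge gives an oxidation state of +2 for platinum.
Pt sits in group 10, so the d-electron count is 10 − 2 = 8.
With 4 monodentate ligands the coordination number is 4.
A 5d d⁸ ion has a large crystal-field splitting; square planar leaves the high-energy d_{x²−y²} orbital empty and maximises CFSE.

square planar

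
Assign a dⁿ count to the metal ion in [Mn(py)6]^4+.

Summing ligand charges against the +4 overall charge gives an oxidation state of +4 for manganese.
Manganese is a group-7 element; Mn(IV) is therefore d³.

d³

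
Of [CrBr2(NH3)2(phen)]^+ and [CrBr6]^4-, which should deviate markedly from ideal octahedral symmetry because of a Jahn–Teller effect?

[CrBr2(NH3)2(phen)]^+: Each bromide is −1; ammonia is neutral; 1,10-phenanthroline is neutral; balancing the +1 overall charge requires Cr(III). Group 6 minus oxidation state 3 gives a d³ configuration. The d³ configuration leaves the e_g set evenly filled (or empty) — no strong Jahn–Teller driving force.
[CrBr6]^4-: Summing ligand charges against the −4 overall charge gives an oxidation state of +2 for chromium. Group 6 minus oxidation state 2 gives a d⁴ configuration. Bromide is a weak-field ligand for a first-row metal, so the complex is high-spin. The t₂g³e_g¹ (high-spin) configuration has an unevenly filled e_g set; the Jahn–Teller theorem predicts a tetragonal distortion (typically axial elongation) to lift the degeneracy.

[CrBr6]^4-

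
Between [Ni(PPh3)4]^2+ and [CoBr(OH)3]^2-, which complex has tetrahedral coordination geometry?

[CoBr(OH)3]^2-

For [Ni(PPh3)4]^2+: Triphenylphosphine is neutral; balancing the +2 overall charge requires Ni(II). Group 10 minus oxidation state 2 gives a d⁸ configuration. Triphenylphosphine is a strong-field ligand (high in the spectrochemical series). A 3d d⁸ ion with strong-field ligands gains enough CFSE to favour square planar over tetrahedral. → square planar.
For [CoBr(OH)3]^2-: Ligand charges: each bromide is −1; each hydroxide is −1. With an overall charge of −2 the cobalt centre must be in the +2 oxidation state. Group 9 minus oxidation state 2 gives a d⁷ configuration. For a high-spin 3d d⁷ ion with weak-field ligands the small Δₜ gives little square-planar CFSE advantage, so four ligands adopt the sterically favoured tetrahedral geometry. → tetrahedral.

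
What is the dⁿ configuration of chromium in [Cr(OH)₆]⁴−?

d⁴

Summing ligand charges against the −4 overall charge gives an oxidation state of +2 for chromium.
Group 6 minus oxidation state 2 gives a d⁴ configuration.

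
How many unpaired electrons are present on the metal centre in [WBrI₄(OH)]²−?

Ligand charges: each bromide is −1; each iodide is −1; each hydroxide is −1. With an overall charge of −2 the tungsten centre must be in the +4 oxidation state.
W sits in group 6, so the d-electron count is 6 − 4 = 2.
In an octahedral field the d² configuration is t₂g²e_g⁰ (only one arrangement possible), giving 2 unpaired electrons.

2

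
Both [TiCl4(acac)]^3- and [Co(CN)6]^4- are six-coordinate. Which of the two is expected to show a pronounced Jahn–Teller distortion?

[Co(CN)6]^4-

[TiCl4(acac)]^3-: Summing ligand charges against the −3 overall charge gives an oxidation state of +2 for titanium. Titanium is a group-4 element; Ti(II) is therefore d². The d² configuration leaves the e_g set evenly filled (or empty) — no strong Jahn–Teller driving force.
[Co(CN)6]^4-: Each cyanide is −1; balancing the −4 overall charge requires Co(II). Co sits in group 9, so the d-electron count is 9 − 2 = 7. Cyanide is a strong-field ligand (high in the spectrochemical series) for a first-row metal, so the complex is low-spin. The t₂g⁶e_g¹ (low-spin) configuration has an unevenly filled e_g set; the Jahn–Teller theorem predicts a tetragonal distortion (typically axial elongation) to lift the degeneracy.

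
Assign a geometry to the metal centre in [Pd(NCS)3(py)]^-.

square planar

Summing ligand charges against the −1 overall charge gives an oxidation state of +2 for palladium.
Pd sits in group 10, so the d-electron count is 10 − 2 = 8.
With 4 monodentate ligands the coordination number is 4.
A 4d d⁸ ion has a large crystal-field splitting; square planar leaves the high-energy d_{x²−y²} orbital empty and maximises CFSE.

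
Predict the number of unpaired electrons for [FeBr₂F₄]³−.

Ligand charges: each bromide is −1; each fluoride is −1. With an overall charge of −3 the iron centre must be in the +3 oxidation state.
Group 8 minus oxidation state 3 gives a d⁵ configuration.
The spin state decides the count: Bromide and fluoride are weak-field ligands for a first-row metal, so the complex is high-spin.
An octahedral high-spin d⁵ ion is t₂g³e_g², giving 5 unpaired electrons.

5 unpaired electrons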